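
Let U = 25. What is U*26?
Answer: 650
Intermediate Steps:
U*26 = 25*26 = 650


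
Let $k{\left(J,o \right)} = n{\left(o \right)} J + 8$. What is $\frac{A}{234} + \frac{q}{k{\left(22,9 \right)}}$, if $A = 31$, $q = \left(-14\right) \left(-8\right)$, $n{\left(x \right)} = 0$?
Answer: $\frac{3307}{234} \approx 14.132$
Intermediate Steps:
$q = 112$
$k{\left(J,o \right)} = 8$ ($k{\left(J,o \right)} = 0 J + 8 = 0 + 8 = 8$)
$\frac{A}{234} + \frac{q}{k{\left(22,9 \right)}} = \frac{31}{234} + \frac{112}{8} = 31 \cdot \frac{1}{234} + 112 \cdot \frac{1}{8} = \frac{31}{234} + 14 = \frac{3307}{234}$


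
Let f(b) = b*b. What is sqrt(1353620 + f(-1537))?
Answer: sqrt(3715989) ≈ 1927.7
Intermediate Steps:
f(b) = b**2
sqrt(1353620 + f(-1537)) = sqrt(1353620 + (-1537)**2) = sqrt(1353620 + 2362369) = sqrt(3715989)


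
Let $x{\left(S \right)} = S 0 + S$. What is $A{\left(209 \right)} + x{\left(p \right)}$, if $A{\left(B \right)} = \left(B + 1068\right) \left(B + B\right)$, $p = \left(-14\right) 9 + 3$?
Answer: $533663$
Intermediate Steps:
$p = -123$ ($p = -126 + 3 = -123$)
$x{\left(S \right)} = S$ ($x{\left(S \right)} = 0 + S = S$)
$A{\left(B \right)} = 2 B \left(1068 + B\right)$ ($A{\left(B \right)} = \left(1068 + B\right) 2 B = 2 B \left(1068 + B\right)$)
$A{\left(209 \right)} + x{\left(p \right)} = 2 \cdot 209 \left(1068 + 209\right) - 123 = 2 \cdot 209 \cdot 1277 - 123 = 533786 - 123 = 533663$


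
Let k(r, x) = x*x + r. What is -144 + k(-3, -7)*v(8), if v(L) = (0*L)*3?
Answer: -144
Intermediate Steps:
k(r, x) = r + x² (k(r, x) = x² + r = r + x²)
v(L) = 0 (v(L) = 0*3 = 0)
-144 + k(-3, -7)*v(8) = -144 + (-3 + (-7)²)*0 = -144 + (-3 + 49)*0 = -144 + 46*0 = -144 + 0 = -144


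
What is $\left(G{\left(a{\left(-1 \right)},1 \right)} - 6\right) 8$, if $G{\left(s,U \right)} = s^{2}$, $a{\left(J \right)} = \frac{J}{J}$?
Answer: $-40$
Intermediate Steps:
$a{\left(J \right)} = 1$
$\left(G{\left(a{\left(-1 \right)},1 \right)} - 6\right) 8 = \left(1^{2} - 6\right) 8 = \left(1 - 6\right) 8 = \left(-5\right) 8 = -40$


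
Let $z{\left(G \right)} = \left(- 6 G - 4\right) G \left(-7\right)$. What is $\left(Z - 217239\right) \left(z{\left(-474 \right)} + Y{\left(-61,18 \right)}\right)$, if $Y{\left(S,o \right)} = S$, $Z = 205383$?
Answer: $-111719787504$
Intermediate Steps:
$z{\left(G \right)} = - 7 G \left(-4 - 6 G\right)$ ($z{\left(G \right)} = \left(-4 - 6 G\right) G \left(-7\right) = G \left(-4 - 6 G\right) \left(-7\right) = - 7 G \left(-4 - 6 G\right)$)
$\left(Z - 217239\right) \left(z{\left(-474 \right)} + Y{\left(-61,18 \right)}\right) = \left(205383 - 217239\right) \left(14 \left(-474\right) \left(2 + 3 \left(-474\right)\right) - 61\right) = - 11856 \left(14 \left(-474\right) \left(2 - 1422\right) - 61\right) = - 11856 \left(14 \left(-474\right) \left(-1420\right) - 61\right) = - 11856 \left(9423120 - 61\right) = \left(-11856\right) 9423059 = -111719787504$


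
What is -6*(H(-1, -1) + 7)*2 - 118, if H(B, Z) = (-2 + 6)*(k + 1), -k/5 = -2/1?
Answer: -730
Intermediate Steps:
k = 10 (k = -(-10)/1 = -(-10) = -5*(-2) = 10)
H(B, Z) = 44 (H(B, Z) = (-2 + 6)*(10 + 1) = 4*11 = 44)
-6*(H(-1, -1) + 7)*2 - 118 = -6*(44 + 7)*2 - 118 = -306*2 - 118 = -6*102 - 118 = -612 - 118 = -730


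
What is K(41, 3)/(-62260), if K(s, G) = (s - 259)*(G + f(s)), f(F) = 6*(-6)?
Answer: -327/2830 ≈ -0.11555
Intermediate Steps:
f(F) = -36
K(s, G) = (-259 + s)*(-36 + G) (K(s, G) = (s - 259)*(G - 36) = (-259 + s)*(-36 + G))
K(41, 3)/(-62260) = (9324 - 259*3 - 36*41 + 3*41)/(-62260) = (9324 - 777 - 1476 + 123)*(-1/62260) = 7194*(-1/62260) = -327/2830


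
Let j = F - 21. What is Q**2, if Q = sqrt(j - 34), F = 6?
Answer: -49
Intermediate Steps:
j = -15 (j = 6 - 21 = -15)
Q = 7*I (Q = sqrt(-15 - 34) = sqrt(-49) = 7*I ≈ 7.0*I)
Q**2 = (7*I)**2 = -49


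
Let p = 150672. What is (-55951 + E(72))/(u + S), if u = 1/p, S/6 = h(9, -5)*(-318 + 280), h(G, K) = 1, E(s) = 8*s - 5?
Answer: 128372544/528511 ≈ 242.89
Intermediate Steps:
E(s) = -5 + 8*s
S = -228 (S = 6*(1*(-318 + 280)) = 6*(1*(-38)) = 6*(-38) = -228)
u = 1/150672 ≈ 6.6369e-6
(-55951 + E(72))/(u + S) = (-55951 + (-5 + 8*72))/(1/150672 - 228) = (-55951 + (-5 + 576))/(-34353215/150672) = (-55951 + 571)*(-150672/34353215) = -55380*(-150672/34353215) = 128372544/528511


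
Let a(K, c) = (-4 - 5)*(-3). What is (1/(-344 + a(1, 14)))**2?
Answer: 1/100489 ≈ 9.9513e-6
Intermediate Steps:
a(K, c) = 27 (a(K, c) = -9*(-3) = 27)
(1/(-344 + a(1, 14)))**2 = (1/(-344 + 27))**2 = (1/(-317))**2 = (-1/317)**2 = 1/100489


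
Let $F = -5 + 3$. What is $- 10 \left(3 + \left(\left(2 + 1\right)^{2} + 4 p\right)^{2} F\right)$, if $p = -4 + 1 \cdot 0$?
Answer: $950$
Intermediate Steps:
$F = -2$
$p = -4$ ($p = -4 + 0 = -4$)
$- 10 \left(3 + \left(\left(2 + 1\right)^{2} + 4 p\right)^{2} F\right) = - 10 \left(3 + \left(\left(2 + 1\right)^{2} + 4 \left(-4\right)\right)^{2} \left(-2\right)\right) = - 10 \left(3 + \left(3^{2} - 16\right)^{2} \left(-2\right)\right) = - 10 \left(3 + \left(9 - 16\right)^{2} \left(-2\right)\right) = - 10 \left(3 + \left(-7\right)^{2} \left(-2\right)\right) = - 10 \left(3 + 49 \left(-2\right)\right) = - 10 \left(3 - 98\right) = \left(-10\right) \left(-95\right) = 950$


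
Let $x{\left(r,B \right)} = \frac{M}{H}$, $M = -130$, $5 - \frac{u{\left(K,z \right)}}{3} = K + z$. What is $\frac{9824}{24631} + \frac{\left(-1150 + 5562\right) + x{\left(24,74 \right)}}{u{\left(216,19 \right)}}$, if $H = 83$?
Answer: $- \frac{1408991861}{235102895} \approx -5.9931$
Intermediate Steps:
$u{\left(K,z \right)} = 15 - 3 K - 3 z$ ($u{\left(K,z \right)} = 15 - 3 \left(K + z\right) = 15 - \left(3 K + 3 z\right) = 15 - 3 K - 3 z$)
$x{\left(r,B \right)} = - \frac{130}{83}$
$\frac{9824}{24631} + \frac{\left(-1150 + 5562\right) + x{\left(24,74 \right)}}{u{\left(216,19 \right)}} = \frac{9824}{24631} + \frac{\left(-1150 + 5562\right) - \frac{130}{83}}{15 - 648 - 57} = 9824 \cdot \frac{1}{24631} + \frac{4412 - \frac{130}{83}}{15 - 648 - 57} = \frac{9824}{24631} + \frac{366066}{83 \left(-690\right)} = \frac{9824}{24631} + \frac{366066}{83} \left(- \frac{1}{690}\right) = \frac{9824}{24631} - \frac{61011}{9545} = - \frac{1408991861}{235102895}$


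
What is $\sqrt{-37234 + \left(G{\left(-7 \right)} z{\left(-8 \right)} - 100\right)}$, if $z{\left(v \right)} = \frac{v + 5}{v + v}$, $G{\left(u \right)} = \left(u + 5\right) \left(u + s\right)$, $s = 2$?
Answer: $\frac{i \sqrt{597314}}{4} \approx 193.22 i$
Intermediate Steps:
$G{\left(u \right)} = \left(2 + u\right) \left(5 + u\right)$ ($G{\left(u \right)} = \left(u + 5\right) \left(u + 2\right) = \left(5 + u\right) \left(2 + u\right) = \left(2 + u\right) \left(5 + u\right)$)
$z{\left(v \right)} = \frac{5 + v}{2 v}$
$\sqrt{-37234 + \left(G{\left(-7 \right)} z{\left(-8 \right)} - 100\right)} = \sqrt{-37234 - \left(100 - \left(10 + \left(-7\right)^{2} + 7 \left(-7\right)\right) \frac{5 - 8}{2 \left(-8\right)}\right)} = \sqrt{-37234 - \left(100 - \left(10 + 49 - 49\right) \frac{1}{2} \left(- \frac{1}{8}\right) \left(-3\right)\right)} = \sqrt{-37234 + \left(10 \cdot \frac{3}{16} - 100\right)} = \sqrt{-37234 + \left(\frac{15}{8} - 100\right)} = \sqrt{-37234 - \frac{785}{8}} = \sqrt{- \frac{298657}{8}} = \frac{i \sqrt{597314}}{4}$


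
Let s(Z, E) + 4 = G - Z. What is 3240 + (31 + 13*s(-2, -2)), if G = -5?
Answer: 3180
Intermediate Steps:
s(Z, E) = -9 - Z (s(Z, E) = -4 + (-5 - Z) = -9 - Z)
3240 + (31 + 13*s(-2, -2)) = 3240 + (31 + 13*(-9 - 1*(-2))) = 3240 + (31 + 13*(-9 + 2)) = 3240 + (31 + 13*(-7)) = 3240 + (31 - 91) = 3240 - 60 = 3180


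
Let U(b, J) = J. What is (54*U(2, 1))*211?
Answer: 11394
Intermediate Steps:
(54*U(2, 1))*211 = (54*1)*211 = 54*211 = 11394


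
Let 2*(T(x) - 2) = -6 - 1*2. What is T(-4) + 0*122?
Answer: -2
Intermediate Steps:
T(x) = -2 (T(x) = 2 + (-6 - 1*2)/2 = 2 + (-6 - 2)/2 = 2 + (½)*(-8) = 2 - 4 = -2)
T(-4) + 0*122 = -2 + 0*122 = -2 + 0 = -2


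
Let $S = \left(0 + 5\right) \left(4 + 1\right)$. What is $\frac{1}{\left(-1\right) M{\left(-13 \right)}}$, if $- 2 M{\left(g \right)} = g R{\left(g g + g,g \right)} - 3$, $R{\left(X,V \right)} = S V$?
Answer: $\frac{1}{2111} \approx 0.00047371$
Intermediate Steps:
$S = 25$ ($S = 5 \cdot 5 = 25$)
$R{\left(X,V \right)} = 25 V$
$M{\left(g \right)} = \frac{3}{2} - \frac{25 g^{2}}{2}$ ($M{\left(g \right)} = - \frac{g 25 g - 3}{2} = - \frac{25 g^{2} - 3}{2} = - \frac{-3 + 25 g^{2}}{2} = \frac{3}{2} - \frac{25 g^{2}}{2}$)
$\frac{1}{\left(-1\right) M{\left(-13 \right)}} = \frac{1}{\left(-1\right) \left(\frac{3}{2} - \frac{25 \left(-13\right)^{2}}{2}\right)} = \frac{1}{\left(-1\right) \left(\frac{3}{2} - \frac{4225}{2}\right)} = \frac{1}{\left(-1\right) \left(-2111\right)} = \frac{1}{2111}$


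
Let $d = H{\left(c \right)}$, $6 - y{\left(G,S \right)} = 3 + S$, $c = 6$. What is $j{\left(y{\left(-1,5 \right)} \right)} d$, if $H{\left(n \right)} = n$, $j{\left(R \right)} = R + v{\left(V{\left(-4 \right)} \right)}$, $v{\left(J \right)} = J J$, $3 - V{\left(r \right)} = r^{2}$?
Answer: $1002$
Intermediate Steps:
$V{\left(r \right)} = 3 - r^{2}$
$v{\left(J \right)} = J^{2}$
$y{\left(G,S \right)} = 3 - S$ ($y{\left(G,S \right)} = 6 - \left(3 + S\right) = 3 - S$)
$j{\left(R \right)} = 169 + R$ ($j{\left(R \right)} = R + \left(3 - \left(-4\right)^{2}\right)^{2} = R + \left(3 - 16\right)^{2} = R + \left(-13\right)^{2} = R + 169 = 169 + R$)
$d = 6$
$j{\left(y{\left(-1,5 \right)} \right)} d = \left(169 + \left(3 - 5\right)\right) 6 = \left(169 - 2\right) 6 = 167 \cdot 6 = 1002$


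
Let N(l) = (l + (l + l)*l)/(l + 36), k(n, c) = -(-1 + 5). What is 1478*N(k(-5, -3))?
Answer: 5173/4 ≈ 1293.3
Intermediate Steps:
k(n, c) = -4 (k(n, c) = -1*4 = -4)
N(l) = (l + 2*l²)/(36 + l) (N(l) = (l + (2*l)*l)/(36 + l) = (l + 2*l²)/(36 + l))
1478*N(k(-5, -3)) = 1478*(-4*(1 + 2*(-4))/(36 - 4)) = 1478*(-4*(1 - 8)/32) = 1478*(-4*1/32*(-7)) = 1478*(7/8) = 5173/4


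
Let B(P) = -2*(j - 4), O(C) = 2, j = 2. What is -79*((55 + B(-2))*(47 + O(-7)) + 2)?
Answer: -228547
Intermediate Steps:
B(P) = 4 (B(P) = -2*(2 - 4) = -2*(-2) = 4)
-79*((55 + B(-2))*(47 + O(-7)) + 2) = -79*((55 + 4)*(47 + 2) + 2) = -79*(59*49 + 2) = -79*(2891 + 2) = -79*2893 = -228547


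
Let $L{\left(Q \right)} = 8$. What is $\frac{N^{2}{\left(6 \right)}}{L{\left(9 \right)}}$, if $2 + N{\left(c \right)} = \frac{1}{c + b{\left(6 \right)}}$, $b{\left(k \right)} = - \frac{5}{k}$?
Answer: $\frac{392}{961} \approx 0.40791$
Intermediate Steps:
$N{\left(c \right)} = -2 + \frac{1}{- \frac{5}{6} + c}$ ($N{\left(c \right)} = -2 + \frac{1}{c - \frac{5}{6}} = -2 + \frac{1}{- \frac{5}{6} + c}$)
$\frac{N^{2}{\left(6 \right)}}{L{\left(9 \right)}} = \frac{\left(\frac{4 \left(4 - 18\right)}{-5 + 6 \cdot 6}\right)^{2}}{8} = \left(\frac{4 \left(4 - 18\right)}{-5 + 36}\right)^{2} \cdot \frac{1}{8} = \left(4 \cdot \frac{1}{31} \left(-14\right)\right)^{2} \cdot \frac{1}{8} = \left(- \frac{56}{31}\right)^{2} \cdot \frac{1}{8} = \frac{3136}{961} \cdot \frac{1}{8} = \frac{392}{961}$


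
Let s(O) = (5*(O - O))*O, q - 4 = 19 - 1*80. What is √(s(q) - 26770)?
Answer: I*√26770 ≈ 163.62*I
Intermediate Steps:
q = -57 (q = 4 + (19 - 1*80) = 4 + (19 - 80) = 4 - 61 = -57)
s(O) = 0 (s(O) = (5*0)*O = 0*O = 0)
√(s(q) - 26770) = √(0 - 26770) = √(-26770) = I*√26770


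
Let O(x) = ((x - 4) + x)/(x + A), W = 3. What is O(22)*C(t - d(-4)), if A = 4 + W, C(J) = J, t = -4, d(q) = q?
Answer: 0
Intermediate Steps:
A = 7 (A = 4 + 3 = 7)
O(x) = (-4 + 2*x)/(7 + x) (O(x) = ((x - 4) + x)/(x + 7) = ((-4 + x) + x)/(7 + x) = (-4 + 2*x)/(7 + x))
O(22)*C(t - d(-4)) = (2*(-2 + 22)/(7 + 22))*(-4 - 1*(-4)) = (2*20/29)*(-4 + 4) = (2*(1/29)*20)*0 = (40/29)*0 = 0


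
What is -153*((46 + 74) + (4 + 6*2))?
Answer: -20808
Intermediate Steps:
-153*((46 + 74) + (4 + 6*2)) = -153*(120 + (4 + 12)) = -153*(120 + 16) = -153*136 = -20808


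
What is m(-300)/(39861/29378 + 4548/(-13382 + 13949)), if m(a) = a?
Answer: -1665732600/52070777 ≈ -31.990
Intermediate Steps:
m(-300)/(39861/29378 + 4548/(-13382 + 13949)) = -300/(39861/29378 + 4548/(-13382 + 13949)) = -300/(39861*(1/29378) + 4548/567) = -300/(39861/29378 + 4548*(1/567)) = -300/(39861/29378 + 1516/189) = -300/52070777/5552442 = -300*5552442/52070777 = -1665732600/52070777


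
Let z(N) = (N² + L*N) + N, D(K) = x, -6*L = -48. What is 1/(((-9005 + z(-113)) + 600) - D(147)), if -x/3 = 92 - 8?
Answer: 1/3599 ≈ 0.00027785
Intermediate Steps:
L = 8 (L = -⅙*(-48) = 8)
x = -252 (x = -3*(92 - 8) = -3*84 = -252)
D(K) = -252
z(N) = N² + 9*N (z(N) = (N² + 8*N) + N = N² + 9*N)
1/(((-9005 + z(-113)) + 600) - D(147)) = 1/(((-9005 - 113*(9 - 113)) + 600) - 1*(-252)) = 1/(((-9005 - 113*(-104)) + 600) + 252) = 1/(((-9005 + 11752) + 600) + 252) = 1/((2747 + 600) + 252) = 1/(3347 + 252) = 1/3599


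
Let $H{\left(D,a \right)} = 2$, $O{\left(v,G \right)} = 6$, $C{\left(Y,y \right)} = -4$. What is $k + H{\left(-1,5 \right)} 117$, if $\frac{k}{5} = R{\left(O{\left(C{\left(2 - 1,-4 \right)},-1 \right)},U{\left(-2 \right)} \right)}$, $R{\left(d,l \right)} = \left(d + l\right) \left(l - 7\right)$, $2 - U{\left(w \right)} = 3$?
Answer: $34$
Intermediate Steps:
$U{\left(w \right)} = -1$ ($U{\left(w \right)} = 2 - 3 = -1$)
$R{\left(d,l \right)} = \left(-7 + l\right) \left(d + l\right)$ ($R{\left(d,l \right)} = \left(d + l\right) \left(-7 + l\right) = \left(-7 + l\right) \left(d + l\right)$)
$k = -200$ ($k = 5 \left(\left(-1\right)^{2} - 42 - -7 + 6 \left(-1\right)\right) = 5 \left(1 - 42 + 7 - 6\right) = 5 \left(-40\right) = -200$)
$k + H{\left(-1,5 \right)} 117 = -200 + 2 \cdot 117 = -200 + 234 = 34$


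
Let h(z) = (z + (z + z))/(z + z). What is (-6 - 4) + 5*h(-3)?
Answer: -5/2 ≈ -2.5000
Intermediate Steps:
h(z) = 3/2 (h(z) = (z + 2*z)/((2*z)) = (3*z)*(1/(2*z)) = 3/2)
(-6 - 4) + 5*h(-3) = (-6 - 4) + 5*(3/2) = -10 + 15/2 = -5/2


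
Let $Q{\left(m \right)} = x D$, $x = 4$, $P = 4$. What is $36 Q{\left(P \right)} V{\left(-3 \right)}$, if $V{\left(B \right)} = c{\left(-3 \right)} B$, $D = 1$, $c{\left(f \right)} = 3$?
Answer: $-1296$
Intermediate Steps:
$Q{\left(m \right)} = 4$ ($Q{\left(m \right)} = 4 \cdot 1 = 4$)
$V{\left(B \right)} = 3 B$
$36 Q{\left(P \right)} V{\left(-3 \right)} = 36 \cdot 4 \cdot 3 \left(-3\right) = 144 \left(-9\right) = -1296$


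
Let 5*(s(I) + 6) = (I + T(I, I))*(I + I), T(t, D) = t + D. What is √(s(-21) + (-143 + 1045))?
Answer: √35630/5 ≈ 37.752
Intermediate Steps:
T(t, D) = D + t
s(I) = -6 + 6*I²/5 (s(I) = -6 + ((I + (I + I))*(I + I))/5 = -6 + ((I + 2*I)*(2*I))/5 = -6 + ((3*I)*(2*I))/5 = -6 + (6*I²)/5 = -6 + 6*I²/5)
√(s(-21) + (-143 + 1045)) = √((-6 + (6/5)*(-21)²) + (-143 + 1045)) = √((-6 + (6/5)*441) + 902) = √((-6 + 2646/5) + 902) = √(2616/5 + 902) = √(7126/5) = √35630/5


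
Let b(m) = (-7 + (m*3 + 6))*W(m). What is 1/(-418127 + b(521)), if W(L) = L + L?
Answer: 1/1209477 ≈ 8.2680e-7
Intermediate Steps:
W(L) = 2*L
b(m) = 2*m*(-1 + 3*m) (b(m) = (-7 + (m*3 + 6))*(2*m) = (-7 + (3*m + 6))*(2*m) = (-7 + (6 + 3*m))*(2*m) = (-1 + 3*m)*(2*m) = 2*m*(-1 + 3*m))
1/(-418127 + b(521)) = 1/(-418127 + 2*521*(-1 + 3*521)) = 1/(-418127 + 2*521*(-1 + 1563)) = 1/(-418127 + 2*521*1562) = 1/(-418127 + 1627604) = 1/1209477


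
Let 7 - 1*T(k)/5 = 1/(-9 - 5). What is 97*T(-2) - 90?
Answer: 46755/14 ≈ 3339.6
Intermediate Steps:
T(k) = 495/14 (T(k) = 35 - 5/(-9 - 5) = 35 - 5/(-14) = 35 - 5*(-1/14) = 35 + 5/14 = 495/14)
97*T(-2) - 90 = 97*(495/14) - 90 = 48015/14 - 90 = 46755/14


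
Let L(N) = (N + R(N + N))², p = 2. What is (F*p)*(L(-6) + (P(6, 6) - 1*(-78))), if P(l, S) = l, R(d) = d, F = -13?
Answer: -10608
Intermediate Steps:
L(N) = 9*N² (L(N) = (N + (N + N))² = (N + 2*N)² = (3*N)² = 9*N²)
(F*p)*(L(-6) + (P(6, 6) - 1*(-78))) = (-13*2)*(9*(-6)² + (6 - 1*(-78))) = -26*(9*36 + (6 + 78)) = -26*(324 + 84) = -26*408 = -10608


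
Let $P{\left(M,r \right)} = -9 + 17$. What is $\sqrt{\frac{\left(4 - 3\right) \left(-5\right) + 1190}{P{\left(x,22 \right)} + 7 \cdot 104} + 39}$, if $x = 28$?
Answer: $\frac{27 \sqrt{1886}}{184} \approx 6.3726$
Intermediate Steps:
$P{\left(M,r \right)} = 8$
$\sqrt{\frac{\left(4 - 3\right) \left(-5\right) + 1190}{P{\left(x,22 \right)} + 7 \cdot 104} + 39} = \sqrt{\frac{\left(4 - 3\right) \left(-5\right) + 1190}{8 + 7 \cdot 104} + 39} = \sqrt{\frac{1 \left(-5\right) + 1190}{8 + 728} + 39} = \sqrt{\frac{-5 + 1190}{736} + 39} = \sqrt{1185 \cdot \frac{1}{736} + 39} = \sqrt{\frac{1185}{736} + 39} = \sqrt{\frac{29889}{736}} = \frac{27 \sqrt{1886}}{184}$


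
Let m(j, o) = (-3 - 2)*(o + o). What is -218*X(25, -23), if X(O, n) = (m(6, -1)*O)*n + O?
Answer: 1248050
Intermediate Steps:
m(j, o) = -10*o
X(O, n) = O + 10*O*n (X(O, n) = ((-10*(-1))*O)*n + O = (10*O)*n + O = 10*O*n + O = O + 10*O*n)
-218*X(25, -23) = -5450*(1 + 10*(-23)) = -5450*(1 - 230) = -5450*(-229) = -218*(-5725) = 1248050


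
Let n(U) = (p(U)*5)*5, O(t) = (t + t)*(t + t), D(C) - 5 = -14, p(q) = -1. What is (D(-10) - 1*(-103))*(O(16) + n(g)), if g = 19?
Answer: 93906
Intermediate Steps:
D(C) = -9 (D(C) = 5 - 14 = -9)
O(t) = 4*t² (O(t) = (2*t)*(2*t) = 4*t²)
n(U) = -25 (n(U) = -1*5*5 = -5*5 = -25)
(D(-10) - 1*(-103))*(O(16) + n(g)) = (-9 - 1*(-103))*(4*16² - 25) = (-9 + 103)*(4*256 - 25) = 94*(1024 - 25) = 94*999 = 93906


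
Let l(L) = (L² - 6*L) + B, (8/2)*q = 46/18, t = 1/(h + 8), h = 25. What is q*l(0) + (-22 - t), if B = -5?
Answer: -9989/396 ≈ -25.225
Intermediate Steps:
t = 1/33 (t = 1/(25 + 8) = 1/33 ≈ 0.030303)
q = 23/36 (q = (46/18)/4 = (46*(1/18))/4 = (¼)*(23/9) = 23/36 ≈ 0.63889)
l(L) = -5 + L² - 6*L (l(L) = (L² - 6*L) - 5 = -5 + L² - 6*L)
q*l(0) + (-22 - t) = 23*(-5 + 0² - 6*0)/36 + (-22 - 1*1/33) = 23*(-5 + 0 + 0)/36 + (-22 - 1/33) = (23/36)*(-5) - 727/33 = -115/36 - 727/33 = -9989/396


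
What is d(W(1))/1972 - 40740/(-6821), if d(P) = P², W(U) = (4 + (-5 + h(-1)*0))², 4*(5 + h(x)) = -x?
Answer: 80346101/13451012 ≈ 5.9732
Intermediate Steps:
h(x) = -5 - x/4 (h(x) = -5 + (-x)/4 = -5 - x/4)
W(U) = 1 (W(U) = (4 + (-5 + (-5 - ¼*(-1))*0))² = (4 + (-5 + (-5 + ¼)*0))² = (4 + (-5 - 19/4*0))² = (4 + (-5 + 0))² = (4 - 5)² = (-1)² = 1)
d(W(1))/1972 - 40740/(-6821) = 1²/1972 - 40740/(-6821) = 1*(1/1972) - 40740*(-1/6821) = 1/1972 + 40740/6821 = 80346101/13451012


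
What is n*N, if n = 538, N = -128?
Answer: -68864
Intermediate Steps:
n*N = 538*(-128) = -68864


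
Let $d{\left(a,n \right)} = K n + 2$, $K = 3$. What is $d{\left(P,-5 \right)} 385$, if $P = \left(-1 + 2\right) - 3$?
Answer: $-5005$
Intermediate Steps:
$P = -2$ ($P = 1 - 3 = -2$)
$d{\left(a,n \right)} = 2 + 3 n$ ($d{\left(a,n \right)} = 3 n + 2 = 2 + 3 n$)
$d{\left(P,-5 \right)} 385 = \left(2 + 3 \left(-5\right)\right) 385 = \left(2 - 15\right) 385 = \left(-13\right) 385 = -5005$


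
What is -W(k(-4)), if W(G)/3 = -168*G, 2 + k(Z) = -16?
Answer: -9072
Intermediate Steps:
k(Z) = -18 (k(Z) = -2 - 16 = -18)
W(G) = -504*G (W(G) = 3*(-168*G) = -504*G)
-W(k(-4)) = -(-504)*(-18) = -1*9072 = -9072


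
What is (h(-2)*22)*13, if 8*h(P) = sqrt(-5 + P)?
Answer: 143*I*sqrt(7)/4 ≈ 94.586*I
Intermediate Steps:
h(P) = sqrt(-5 + P)/8
(h(-2)*22)*13 = ((sqrt(-5 - 2)/8)*22)*13 = ((sqrt(-7)/8)*22)*13 = (((I*sqrt(7))/8)*22)*13 = ((I*sqrt(7)/8)*22)*13 = (11*I*sqrt(7)/4)*13 = 143*I*sqrt(7)/4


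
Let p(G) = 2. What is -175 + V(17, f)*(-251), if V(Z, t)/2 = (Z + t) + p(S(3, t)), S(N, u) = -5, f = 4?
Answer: -11721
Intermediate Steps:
V(Z, t) = 4 + 2*Z + 2*t (V(Z, t) = 2*((Z + t) + 2) = 2*(2 + Z + t) = 4 + 2*Z + 2*t)
-175 + V(17, f)*(-251) = -175 + (4 + 2*17 + 2*4)*(-251) = -175 + (4 + 34 + 8)*(-251) = -175 + 46*(-251) = -175 - 11546 = -11721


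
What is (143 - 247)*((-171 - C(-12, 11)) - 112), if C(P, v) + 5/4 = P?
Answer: 28054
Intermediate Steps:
C(P, v) = -5/4 + P
(143 - 247)*((-171 - C(-12, 11)) - 112) = (143 - 247)*((-171 - (-5/4 - 12)) - 112) = -104*((-171 - 1*(-53/4)) - 112) = -104*((-171 + 53/4) - 112) = -104*(-631/4 - 112) = -104*(-1079/4) = 28054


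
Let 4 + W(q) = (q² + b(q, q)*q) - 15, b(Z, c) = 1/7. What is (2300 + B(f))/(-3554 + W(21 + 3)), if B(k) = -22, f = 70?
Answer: -15946/20955 ≈ -0.76096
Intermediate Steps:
b(Z, c) = ⅐
W(q) = -19 + q² + q/7 (W(q) = -4 + ((q² + q/7) - 15) = -4 + (-15 + q² + q/7) = -19 + q² + q/7)
(2300 + B(f))/(-3554 + W(21 + 3)) = (2300 - 22)/(-3554 + (-19 + (21 + 3)² + (21 + 3)/7)) = 2278/(-3554 + (-19 + 24² + (⅐)*24)) = 2278/(-3554 + (-19 + 576 + 24/7)) = 2278/(-3554 + 3923/7) = 2278/(-20955/7) = 2278*(-7/20955) = -15946/20955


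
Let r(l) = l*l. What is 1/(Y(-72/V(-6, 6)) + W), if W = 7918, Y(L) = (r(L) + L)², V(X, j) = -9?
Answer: 1/13102 ≈ 7.6324e-5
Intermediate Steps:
r(l) = l²
Y(L) = (L + L²)² (Y(L) = (L² + L)² = (L + L²)²)
1/(Y(-72/V(-6, 6)) + W) = 1/((-72/(-9))²*(1 - 72/(-9))² + 7918) = 1/((-72*(-⅑))²*(1 - 72*(-⅑))² + 7918) = 1/(8²*(1 + 8)² + 7918) = 1/(64*9² + 7918) = 1/(64*81 + 7918) = 1/(5184 + 7918) = 1/13102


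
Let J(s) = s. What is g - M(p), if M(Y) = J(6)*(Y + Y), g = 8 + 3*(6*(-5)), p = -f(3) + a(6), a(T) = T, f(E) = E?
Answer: -118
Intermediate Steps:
p = 3 (p = -1*3 + 6 = -3 + 6 = 3)
g = -82 (g = 8 + 3*(-30) = 8 - 90 = -82)
M(Y) = 12*Y (M(Y) = 6*(Y + Y) = 6*(2*Y) = 12*Y)
g - M(p) = -82 - 12*3 = -82 - 1*36 = -82 - 36 = -118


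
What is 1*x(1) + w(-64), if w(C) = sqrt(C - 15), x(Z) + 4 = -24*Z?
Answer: -28 + I*sqrt(79) ≈ -28.0 + 8.8882*I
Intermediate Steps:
x(Z) = -4 - 24*Z
w(C) = sqrt(-15 + C)
1*x(1) + w(-64) = 1*(-4 - 24*1) + sqrt(-15 - 64) = 1*(-4 - 24) + sqrt(-79) = 1*(-28) + I*sqrt(79) = -28 + I*sqrt(79)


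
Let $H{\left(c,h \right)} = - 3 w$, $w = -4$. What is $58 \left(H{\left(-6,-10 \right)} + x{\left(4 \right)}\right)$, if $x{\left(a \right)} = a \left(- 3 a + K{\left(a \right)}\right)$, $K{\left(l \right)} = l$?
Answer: $-1160$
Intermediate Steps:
$x{\left(a \right)} = - 2 a^{2}$ ($x{\left(a \right)} = a \left(- 3 a + a\right) = a \left(- 2 a\right) = - 2 a^{2}$)
$H{\left(c,h \right)} = 12$ ($H{\left(c,h \right)} = \left(-3\right) \left(-4\right) = 12$)
$58 \left(H{\left(-6,-10 \right)} + x{\left(4 \right)}\right) = 58 \left(12 - 2 \cdot 4^{2}\right) = 58 \left(12 - 32\right) = 58 \left(-20\right) = -1160$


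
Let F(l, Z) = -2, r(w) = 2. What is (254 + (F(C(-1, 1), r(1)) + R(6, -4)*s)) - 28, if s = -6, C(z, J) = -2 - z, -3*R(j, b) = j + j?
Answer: 248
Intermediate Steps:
R(j, b) = -2*j/3 (R(j, b) = -(j + j)/3 = -2*j/3)
(254 + (F(C(-1, 1), r(1)) + R(6, -4)*s)) - 28 = (254 + (-2 - ⅔*6*(-6))) - 28 = (254 + (-2 - 4*(-6))) - 28 = (254 + (-2 + 24)) - 28 = (254 + 22) - 28 = 276 - 28 = 248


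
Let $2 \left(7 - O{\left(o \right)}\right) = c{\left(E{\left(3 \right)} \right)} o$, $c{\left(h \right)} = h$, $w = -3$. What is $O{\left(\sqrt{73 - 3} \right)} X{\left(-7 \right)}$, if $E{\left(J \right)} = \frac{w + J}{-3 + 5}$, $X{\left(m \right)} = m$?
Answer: $-49$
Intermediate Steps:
$E{\left(J \right)} = - \frac{3}{2} + \frac{J}{2}$ ($E{\left(J \right)} = \frac{-3 + J}{-3 + 5} = \frac{-3 + J}{2} = \left(-3 + J\right) \frac{1}{2} = - \frac{3}{2} + \frac{J}{2}$)
$O{\left(o \right)} = 7$ ($O{\left(o \right)} = 7 - \frac{\left(- \frac{3}{2} + \frac{1}{2} \cdot 3\right) o}{2} = 7 - \frac{\left(- \frac{3}{2} + \frac{3}{2}\right) o}{2} = 7 - \frac{0 o}{2} = 7 - 0 = 7 + 0 = 7$)
$O{\left(\sqrt{73 - 3} \right)} X{\left(-7 \right)} = 7 \left(-7\right) = -49$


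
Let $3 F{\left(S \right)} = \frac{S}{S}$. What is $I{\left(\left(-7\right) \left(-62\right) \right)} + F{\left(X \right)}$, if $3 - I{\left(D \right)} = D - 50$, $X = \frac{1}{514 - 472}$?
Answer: $- \frac{1142}{3} \approx -380.67$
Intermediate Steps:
$X = \frac{1}{42} \approx 0.02381$
$F{\left(S \right)} = \frac{1}{3}$ ($F{\left(S \right)} = \frac{S \frac{1}{S}}{3} = \frac{1}{3} \cdot 1 = \frac{1}{3}$)
$I{\left(D \right)} = 53 - D$ ($I{\left(D \right)} = 3 - \left(D - 50\right) = 3 - \left(-50 + D\right) = 53 - D$)
$I{\left(\left(-7\right) \left(-62\right) \right)} + F{\left(X \right)} = \left(53 - \left(-7\right) \left(-62\right)\right) + \frac{1}{3} = \left(53 - 434\right) + \frac{1}{3} = -381 + \frac{1}{3} = - \frac{1142}{3}$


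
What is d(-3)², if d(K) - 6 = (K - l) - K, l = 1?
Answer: 25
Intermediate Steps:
d(K) = 5 (d(K) = 6 + ((K - 1*1) - K) = 6 + ((K - 1) - K) = 6 + ((-1 + K) - K) = 6 - 1 = 5)
d(-3)² = 5² = 25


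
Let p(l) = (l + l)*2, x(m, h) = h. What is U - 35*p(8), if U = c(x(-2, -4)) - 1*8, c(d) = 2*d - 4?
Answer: -1140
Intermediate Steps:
c(d) = -4 + 2*d
U = -20 (U = (-4 + 2*(-4)) - 1*8 = (-4 - 8) - 8 = -12 - 8 = -20)
p(l) = 4*l (p(l) = (2*l)*2 = 4*l)
U - 35*p(8) = -20 - 140*8 = -20 - 35*32 = -20 - 1120 = -1140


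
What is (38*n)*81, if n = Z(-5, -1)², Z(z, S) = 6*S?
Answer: 110808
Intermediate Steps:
n = 36 (n = (6*(-1))² = (-6)² = 36)
(38*n)*81 = (38*36)*81 = 1368*81 = 110808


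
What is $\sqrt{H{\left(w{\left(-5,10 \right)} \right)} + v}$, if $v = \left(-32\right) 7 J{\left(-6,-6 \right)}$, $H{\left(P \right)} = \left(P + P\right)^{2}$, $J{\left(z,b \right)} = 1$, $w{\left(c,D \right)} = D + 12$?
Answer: $4 \sqrt{107} \approx 41.376$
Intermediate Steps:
$w{\left(c,D \right)} = 12 + D$
$H{\left(P \right)} = 4 P^{2}$ ($H{\left(P \right)} = \left(2 P\right)^{2} = 4 P^{2}$)
$v = -224$ ($v = \left(-32\right) 7 \cdot 1 = \left(-224\right) 1 = -224$)
$\sqrt{H{\left(w{\left(-5,10 \right)} \right)} + v} = \sqrt{4 \left(12 + 10\right)^{2} - 224} = \sqrt{4 \cdot 22^{2} - 224} = \sqrt{4 \cdot 484 - 224} = \sqrt{1936 - 224} = \sqrt{1712} = 4 \sqrt{107}$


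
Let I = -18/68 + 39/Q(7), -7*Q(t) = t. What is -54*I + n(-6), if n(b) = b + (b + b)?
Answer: 35739/17 ≈ 2102.3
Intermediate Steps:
Q(t) = -t/7
n(b) = 3*b (n(b) = b + 2*b = 3*b)
I = -1335/34 (I = -18/68 + 39/((-1/7*7)) = -18*1/68 + 39/(-1) = -9/34 + 39*(-1) = -9/34 - 39 = -1335/34 ≈ -39.265)
-54*I + n(-6) = -54*(-1335/34) + 3*(-6) = 36045/17 - 18 = 35739/17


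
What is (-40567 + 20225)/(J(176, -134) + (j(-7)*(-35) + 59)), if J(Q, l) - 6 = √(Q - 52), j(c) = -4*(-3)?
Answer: 7221410/125901 + 40684*√31/125901 ≈ 59.157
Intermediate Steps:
j(c) = 12
J(Q, l) = 6 + √(-52 + Q) (J(Q, l) = 6 + √(Q - 52) = 6 + √(-52 + Q))
(-40567 + 20225)/(J(176, -134) + (j(-7)*(-35) + 59)) = (-40567 + 20225)/((6 + √(-52 + 176)) + (12*(-35) + 59)) = -20342/((6 + √124) + (-420 + 59)) = -20342/((6 + 2*√31) - 361) = -20342/(-355 + 2*√31)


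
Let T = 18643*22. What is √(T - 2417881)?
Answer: I*√2007735 ≈ 1416.9*I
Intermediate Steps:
T = 410146
√(T - 2417881) = √(410146 - 2417881) = √(-2007735) = I*√2007735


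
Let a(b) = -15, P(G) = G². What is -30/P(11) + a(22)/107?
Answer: -5025/12947 ≈ -0.38812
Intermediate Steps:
-30/P(11) + a(22)/107 = -30/(11²) - 15/107 = -30/121 - 15*1/107 = -30*1/121 - 15/107 = -30/121 - 15/107 = -5025/12947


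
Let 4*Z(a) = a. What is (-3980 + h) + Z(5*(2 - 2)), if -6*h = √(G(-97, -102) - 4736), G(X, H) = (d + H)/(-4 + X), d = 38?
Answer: -3980 - 4*I*√754773/303 ≈ -3980.0 - 11.469*I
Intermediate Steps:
G(X, H) = (38 + H)/(-4 + X)
Z(a) = a/4
h = -4*I*√754773/303 (h = -√((38 - 102)/(-4 - 97) - 4736)/6 = -√(-64/(-101) - 4736)/6 = -√(-1/101*(-64) - 4736)/6 = -√(64/101 - 4736)/6 = -4*I*√754773/303 ≈ -11.469*I)
(-3980 + h) + Z(5*(2 - 2)) = (-3980 - 4*I*√754773/303) + (5*(2 - 2))/4 = (-3980 - 4*I*√754773/303) + (5*0)/4 = (-3980 - 4*I*√754773/303) + (¼)*0 = (-3980 - 4*I*√754773/303) + 0 = -3980 - 4*I*√754773/303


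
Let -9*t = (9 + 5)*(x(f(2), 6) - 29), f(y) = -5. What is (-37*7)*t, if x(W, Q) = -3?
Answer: -116032/9 ≈ -12892.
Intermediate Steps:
t = 448/9 (t = -(9 + 5)*(-3 - 29)/9 = -14*(-32)/9 = -1/9*(-448) = 448/9 ≈ 49.778)
(-37*7)*t = -37*7*(448/9) = -259*448/9 = -116032/9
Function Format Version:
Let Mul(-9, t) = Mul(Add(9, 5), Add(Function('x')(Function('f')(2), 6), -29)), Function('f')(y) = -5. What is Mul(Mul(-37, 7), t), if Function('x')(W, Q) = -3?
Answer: Rational(-116032, 9) ≈ -12892.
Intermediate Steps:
t = Rational(448, 9) (t = Mul(Rational(-1, 9), Mul(Add(9, 5), Add(-3, -29))) = Mul(Rational(-1, 9), Mul(14, -32)) = Mul(Rational(-1, 9), -448) = Rational(448, 9) ≈ 49.778)
Mul(Mul(-37, 7), t) = Mul(Mul(-37, 7), Rational(448, 9)) = Mul(-259, Rational(448, 9)) = Rational(-116032, 9)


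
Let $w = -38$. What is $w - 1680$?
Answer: $-1718$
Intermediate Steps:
$w - 1680 = -38 - 1680 = -1718$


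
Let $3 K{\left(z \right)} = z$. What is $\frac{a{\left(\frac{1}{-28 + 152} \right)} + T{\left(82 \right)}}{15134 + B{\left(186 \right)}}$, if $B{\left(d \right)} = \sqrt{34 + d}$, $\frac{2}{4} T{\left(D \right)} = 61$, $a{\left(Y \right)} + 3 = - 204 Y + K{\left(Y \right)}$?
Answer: $\frac{330352519}{42601018896} - \frac{43657 \sqrt{55}}{42601018896} \approx 0.007747$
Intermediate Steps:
$K{\left(z \right)} = \frac{z}{3}$
$a{\left(Y \right)} = -3 - \frac{611 Y}{3}$ ($a{\left(Y \right)} = -3 + \left(- 204 Y + \frac{Y}{3}\right) = -3 - \frac{611 Y}{3}$)
$T{\left(D \right)} = 122$ ($T{\left(D \right)} = 2 \cdot 61 = 122$)
$\frac{a{\left(\frac{1}{-28 + 152} \right)} + T{\left(82 \right)}}{15134 + B{\left(186 \right)}} = \frac{\left(-3 - \frac{611}{3 \left(-28 + 152\right)}\right) + 122}{15134 + \sqrt{34 + 186}} = \frac{\left(-3 - \frac{611}{3 \cdot 124}\right) + 122}{15134 + \sqrt{220}} = \frac{\left(-3 - \frac{611}{372}\right) + 122}{15134 + 2 \sqrt{55}} = \frac{- \frac{1727}{372} + 122}{15134 + 2 \sqrt{55}} = \frac{43657}{372 \left(15134 + 2 \sqrt{55}\right)}$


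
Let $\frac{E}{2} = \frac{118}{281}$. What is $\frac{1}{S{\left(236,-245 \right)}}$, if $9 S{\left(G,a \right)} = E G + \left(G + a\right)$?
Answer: $\frac{2529}{53167} \approx 0.047567$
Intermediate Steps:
$E = \frac{236}{281}$ ($E = 2 \cdot \frac{118}{281} = \frac{236}{281} \approx 0.83986$)
$S{\left(G,a \right)} = \frac{a}{9} + \frac{517 G}{2529}$ ($S{\left(G,a \right)} = \frac{\frac{236 G}{281} + \left(G + a\right)}{9} = \frac{a + \frac{517 G}{281}}{9} = \frac{a}{9} + \frac{517 G}{2529}$)
$\frac{1}{S{\left(236,-245 \right)}} = \frac{1}{\frac{1}{9} \left(-245\right) + \frac{517}{2529} \cdot 236} = \frac{1}{- \frac{245}{9} + \frac{122012}{2529}} = \frac{1}{\frac{53167}{2529}} = \frac{2529}{53167}$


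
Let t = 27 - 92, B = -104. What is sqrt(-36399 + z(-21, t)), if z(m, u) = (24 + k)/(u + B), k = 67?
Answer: I*sqrt(6151522)/13 ≈ 190.79*I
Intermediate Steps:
t = -65
z(m, u) = 91/(-104 + u) (z(m, u) = (24 + 67)/(u - 104) = 91/(-104 + u))
sqrt(-36399 + z(-21, t)) = sqrt(-36399 + 91/(-104 - 65)) = sqrt(-36399 + 91/(-169)) = sqrt(-36399 + 91*(-1/169)) = sqrt(-36399 - 7/13) = sqrt(-473194/13) = I*sqrt(6151522)/13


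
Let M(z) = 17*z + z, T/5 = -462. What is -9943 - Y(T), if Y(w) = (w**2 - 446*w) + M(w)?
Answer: -6334723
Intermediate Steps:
T = -2310 (T = 5*(-462) = -2310)
M(z) = 18*z
Y(w) = w**2 - 428*w (Y(w) = (w**2 - 446*w) + 18*w = w**2 - 428*w)
-9943 - Y(T) = -9943 - (-2310)*(-428 - 2310) = -9943 - (-2310)*(-2738) = -9943 - 1*6324780 = -9943 - 6324780 = -6334723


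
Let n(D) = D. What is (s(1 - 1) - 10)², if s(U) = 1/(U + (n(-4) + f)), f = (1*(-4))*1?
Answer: 6561/64 ≈ 102.52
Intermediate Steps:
f = -4 (f = -4*1 = -4)
s(U) = 1/(-8 + U) (s(U) = 1/(U + (-4 - 4)) = 1/(U - 8) = 1/(-8 + U))
(s(1 - 1) - 10)² = (1/(-8 + (1 - 1)) - 10)² = (1/(-8 + 0) - 10)² = (1/(-8) - 10)² = (-⅛ - 10)² = (-81/8)² = 6561/64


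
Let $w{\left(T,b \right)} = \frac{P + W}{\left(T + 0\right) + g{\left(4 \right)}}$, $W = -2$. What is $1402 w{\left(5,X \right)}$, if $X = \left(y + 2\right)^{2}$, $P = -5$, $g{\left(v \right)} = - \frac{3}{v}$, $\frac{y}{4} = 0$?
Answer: $- \frac{39256}{17} \approx -2309.2$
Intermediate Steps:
$y = 0$ ($y = 4 \cdot 0 = 0$)
$X = 4$ ($X = \left(0 + 2\right)^{2} = 2^{2} = 4$)
$w{\left(T,b \right)} = - \frac{7}{- \frac{3}{4} + T}$ ($w{\left(T,b \right)} = \frac{-5 - 2}{\left(T + 0\right) - \frac{3}{4}} = - \frac{7}{T - \frac{3}{4}} = - \frac{7}{- \frac{3}{4} + T}$)
$1402 w{\left(5,X \right)} = 1402 \left(- \frac{28}{-3 + 4 \cdot 5}\right) = 1402 \left(- \frac{28}{-3 + 20}\right) = 1402 \left(- \frac{28}{17}\right) = - \frac{39256}{17}$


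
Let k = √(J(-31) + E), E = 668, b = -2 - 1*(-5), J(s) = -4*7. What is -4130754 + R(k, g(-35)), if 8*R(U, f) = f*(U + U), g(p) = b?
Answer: -4130754 + 6*√10 ≈ -4.1307e+6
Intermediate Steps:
J(s) = -28
b = 3 (b = -2 + 5 = 3)
g(p) = 3
k = 8*√10 (k = √(-28 + 668) = √640 = 8*√10 ≈ 25.298)
R(U, f) = U*f/4 (R(U, f) = (f*(U + U))/8 = (f*(2*U))/8 = (2*U*f)/8 = U*f/4)
-4130754 + R(k, g(-35)) = -4130754 + (¼)*(8*√10)*3 = -4130754 + 6*√10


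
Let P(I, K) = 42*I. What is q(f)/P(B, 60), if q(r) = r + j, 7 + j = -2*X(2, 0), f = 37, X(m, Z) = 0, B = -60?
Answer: -1/84 ≈ -0.011905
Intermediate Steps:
j = -7 (j = -7 - 2*0 = -7 + 0 = -7)
q(r) = -7 + r (q(r) = r - 7 = -7 + r)
q(f)/P(B, 60) = (-7 + 37)/((42*(-60))) = 30/(-2520) = 30*(-1/2520) = -1/84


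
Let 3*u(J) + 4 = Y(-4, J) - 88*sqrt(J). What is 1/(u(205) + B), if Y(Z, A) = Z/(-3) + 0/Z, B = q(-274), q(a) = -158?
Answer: 117/111298 - 54*sqrt(205)/278245 ≈ -0.0017275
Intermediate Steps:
B = -158
Y(Z, A) = -Z/3 (Y(Z, A) = Z*(-1/3) + 0 = -Z/3 + 0 = -Z/3)
u(J) = -8/9 - 88*sqrt(J)/3 (u(J) = -4/3 + (-1/3*(-4) - 88*sqrt(J))/3 = -4/3 + (4/3 - 88*sqrt(J))/3 = -4/3 + (4/9 - 88*sqrt(J)/3) = -8/9 - 88*sqrt(J)/3)
1/(u(205) + B) = 1/((-8/9 - 88*sqrt(205)/3) - 158) = 1/(-1430/9 - 88*sqrt(205)/3)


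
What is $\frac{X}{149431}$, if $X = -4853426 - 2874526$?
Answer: $- \frac{7727952}{149431} \approx -51.716$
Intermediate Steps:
$X = -7727952$ ($X = -4853426 - 2874526 = -7727952$)
$\frac{X}{149431} = - \frac{7727952}{149431}$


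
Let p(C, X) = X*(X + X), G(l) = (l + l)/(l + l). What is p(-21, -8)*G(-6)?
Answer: 128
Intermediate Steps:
G(l) = 1 (G(l) = (2*l)/((2*l)) = (2*l)*(1/(2*l)) = 1)
p(C, X) = 2*X² (p(C, X) = X*(2*X) = 2*X²)
p(-21, -8)*G(-6) = (2*(-8)²)*1 = (2*64)*1 = 128*1 = 128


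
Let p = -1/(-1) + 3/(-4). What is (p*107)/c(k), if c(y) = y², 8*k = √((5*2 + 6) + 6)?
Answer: 856/11 ≈ 77.818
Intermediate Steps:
p = ¼ (p = -1*(-1) + 3*(-¼) = 1 - ¾ = ¼ ≈ 0.25000)
k = √22/8 (k = √((5*2 + 6) + 6)/8 = √((10 + 6) + 6)/8 = √(16 + 6)/8 = √22/8 ≈ 0.58630)
(p*107)/c(k) = ((¼)*107)/((√22/8)²) = 107/(4*(11/32)) = (107/4)*(32/11) = 856/11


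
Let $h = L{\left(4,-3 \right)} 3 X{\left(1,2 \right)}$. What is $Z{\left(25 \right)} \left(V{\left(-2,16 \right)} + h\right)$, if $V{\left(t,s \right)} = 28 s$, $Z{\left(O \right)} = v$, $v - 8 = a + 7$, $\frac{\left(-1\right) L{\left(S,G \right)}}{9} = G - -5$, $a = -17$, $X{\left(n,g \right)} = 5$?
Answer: $-356$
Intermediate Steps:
$L{\left(S,G \right)} = -45 - 9 G$ ($L{\left(S,G \right)} = - 9 \left(G - -5\right) = - 9 \left(G + 5\right) = - 9 \left(5 + G\right) = -45 - 9 G$)
$h = -270$ ($h = \left(-45 - -27\right) 3 \cdot 5 = \left(-45 + 27\right) 3 \cdot 5 = \left(-18\right) 3 \cdot 5 = \left(-54\right) 5 = -270$)
$v = -2$ ($v = 8 + \left(-17 + 7\right) = 8 - 10 = -2$)
$Z{\left(O \right)} = -2$
$Z{\left(25 \right)} \left(V{\left(-2,16 \right)} + h\right) = - 2 \left(28 \cdot 16 - 270\right) = - 2 \left(448 - 270\right) = \left(-2\right) 178 = -356$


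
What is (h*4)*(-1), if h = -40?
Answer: 160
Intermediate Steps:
(h*4)*(-1) = -40*4*(-1) = -160*(-1) = 160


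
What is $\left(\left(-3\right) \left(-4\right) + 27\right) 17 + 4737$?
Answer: $5400$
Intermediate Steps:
$\left(\left(-3\right) \left(-4\right) + 27\right) 17 + 4737 = \left(12 + 27\right) 17 + 4737 = 39 \cdot 17 + 4737 = 663 + 4737 = 5400$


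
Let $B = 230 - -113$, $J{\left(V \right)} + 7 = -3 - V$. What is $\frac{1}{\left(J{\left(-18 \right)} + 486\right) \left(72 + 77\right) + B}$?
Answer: $\frac{1}{73949} \approx 1.3523 \cdot 10^{-5}$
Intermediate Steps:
$J{\left(V \right)} = -10 - V$ ($J{\left(V \right)} = -7 - \left(3 + V\right) = -10 - V$)
$B = 343$ ($B = 230 + 113 = 343$)
$\frac{1}{\left(J{\left(-18 \right)} + 486\right) \left(72 + 77\right) + B} = \frac{1}{\left(\left(-10 - -18\right) + 486\right) \left(72 + 77\right) + 343} = \frac{1}{\left(\left(-10 + 18\right) + 486\right) 149 + 343} = \frac{1}{\left(8 + 486\right) 149 + 343} = \frac{1}{494 \cdot 149 + 343} = \frac{1}{73606 + 343} = \frac{1}{73949}$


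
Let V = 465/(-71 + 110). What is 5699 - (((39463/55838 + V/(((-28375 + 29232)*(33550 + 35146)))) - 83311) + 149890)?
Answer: -41963671086945479/689277003064 ≈ -60881.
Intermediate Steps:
V = 155/13 (V = 465/39 = (1/39)*465 = 155/13 ≈ 11.923)
5699 - (((39463/55838 + V/(((-28375 + 29232)*(33550 + 35146)))) - 83311) + 149890) = 5699 - (((39463/55838 + 155/(13*(((-28375 + 29232)*(33550 + 35146))))) - 83311) + 149890) = 5699 - (((39463*(1/55838) + 155/(13*((857*68696)))) - 83311) + 149890) = 5699 - (((39463/55838 + (155/13)/58872472) - 83311) + 149890) = 5699 - (((39463/55838 + (155/13)*(1/58872472)) - 83311) + 149890) = 5699 - (((39463/55838 + 5/24688456) - 83311) + 149890) = 5699 - ((487140409159/689277003064 - 83311) + 149890) = 5699 - (-57423869261855745/689277003064 + 149890) = 5699 - 1*45891860727407215/689277003064 = 5699 - 45891860727407215/689277003064 = -41963671086945479/689277003064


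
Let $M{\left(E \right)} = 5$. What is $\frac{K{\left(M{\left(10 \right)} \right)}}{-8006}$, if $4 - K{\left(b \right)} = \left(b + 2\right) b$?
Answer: $\frac{31}{8006} \approx 0.0038721$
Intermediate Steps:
$K{\left(b \right)} = 4 - b \left(2 + b\right)$ ($K{\left(b \right)} = 4 - \left(b + 2\right) b = 4 - \left(2 + b\right) b = 4 - b \left(2 + b\right)$)
$\frac{K{\left(M{\left(10 \right)} \right)}}{-8006} = \frac{4 - 5^{2} - 10}{-8006} = \left(4 - 25 - 10\right) \left(- \frac{1}{8006}\right) = \left(-31\right) \left(- \frac{1}{8006}\right) = \frac{31}{8006}$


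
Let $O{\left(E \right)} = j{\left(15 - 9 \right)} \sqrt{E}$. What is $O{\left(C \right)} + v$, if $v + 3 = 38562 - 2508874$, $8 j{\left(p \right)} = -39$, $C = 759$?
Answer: $-2470315 - \frac{39 \sqrt{759}}{8} \approx -2.4704 \cdot 10^{6}$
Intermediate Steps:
$j{\left(p \right)} = - \frac{39}{8}$ ($j{\left(p \right)} = \frac{1}{8} \left(-39\right) = - \frac{39}{8}$)
$O{\left(E \right)} = - \frac{39 \sqrt{E}}{8}$
$v = -2470315$ ($v = -3 + \left(38562 - 2508874\right) = -3 - 2470312 = -2470315$)
$O{\left(C \right)} + v = - \frac{39 \sqrt{759}}{8} - 2470315 = -2470315 - \frac{39 \sqrt{759}}{8}$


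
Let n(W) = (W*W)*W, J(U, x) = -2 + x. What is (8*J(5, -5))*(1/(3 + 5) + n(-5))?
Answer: 6993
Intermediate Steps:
n(W) = W³ (n(W) = W²*W = W³)
(8*J(5, -5))*(1/(3 + 5) + n(-5)) = (8*(-2 - 5))*(1/(3 + 5) + (-5)³) = (8*(-7))*(1/8 - 125) = -56*(⅛ - 125) = -56*(-999/8) = 6993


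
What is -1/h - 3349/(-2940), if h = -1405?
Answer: 941657/826140 ≈ 1.1398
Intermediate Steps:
-1/h - 3349/(-2940) = -1/(-1405) - 3349/(-2940) = -1*(-1/1405) - 3349*(-1/2940) = 1/1405 + 3349/2940 = 941657/826140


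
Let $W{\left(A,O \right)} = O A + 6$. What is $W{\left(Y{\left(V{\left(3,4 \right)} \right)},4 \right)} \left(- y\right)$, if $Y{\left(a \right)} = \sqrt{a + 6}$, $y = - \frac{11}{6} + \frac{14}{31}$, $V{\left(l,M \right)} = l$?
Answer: $\frac{771}{31} \approx 24.871$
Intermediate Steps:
$y = - \frac{257}{186}$ ($y = \left(-11\right) \frac{1}{6} + 14 \cdot \frac{1}{31} = - \frac{11}{6} + \frac{14}{31} = - \frac{257}{186} \approx -1.3817$)
$Y{\left(a \right)} = \sqrt{6 + a}$
$W{\left(A,O \right)} = 6 + A O$ ($W{\left(A,O \right)} = A O + 6 = 6 + A O$)
$W{\left(Y{\left(V{\left(3,4 \right)} \right)},4 \right)} \left(- y\right) = \left(6 + \sqrt{6 + 3} \cdot 4\right) \left(\left(-1\right) \left(- \frac{257}{186}\right)\right) = \left(6 + \sqrt{9} \cdot 4\right) \frac{257}{186} = \left(6 + 3 \cdot 4\right) \frac{257}{186} = \left(6 + 12\right) \frac{257}{186} = 18 \cdot \frac{257}{186} = \frac{771}{31}$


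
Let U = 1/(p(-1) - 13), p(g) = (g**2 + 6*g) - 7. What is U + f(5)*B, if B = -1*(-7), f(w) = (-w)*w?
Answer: -4376/25 ≈ -175.04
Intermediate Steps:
p(g) = -7 + g**2 + 6*g
f(w) = -w**2
U = -1/25 (U = 1/((-7 + (-1)**2 + 6*(-1)) - 13) = 1/((-7 + 1 - 6) - 13) = 1/(-12 - 13) = 1/(-25) = -1/25 ≈ -0.040000)
B = 7
U + f(5)*B = -1/25 - 1*5**2*7 = -1/25 - 1*25*7 = -1/25 - 25*7 = -1/25 - 175 = -4376/25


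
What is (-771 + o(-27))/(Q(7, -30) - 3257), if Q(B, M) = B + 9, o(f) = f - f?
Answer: 771/3241 ≈ 0.23789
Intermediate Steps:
o(f) = 0
Q(B, M) = 9 + B
(-771 + o(-27))/(Q(7, -30) - 3257) = (-771 + 0)/((9 + 7) - 3257) = -771/(16 - 3257) = -771/(-3241) = -771*(-1/3241) = 771/3241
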